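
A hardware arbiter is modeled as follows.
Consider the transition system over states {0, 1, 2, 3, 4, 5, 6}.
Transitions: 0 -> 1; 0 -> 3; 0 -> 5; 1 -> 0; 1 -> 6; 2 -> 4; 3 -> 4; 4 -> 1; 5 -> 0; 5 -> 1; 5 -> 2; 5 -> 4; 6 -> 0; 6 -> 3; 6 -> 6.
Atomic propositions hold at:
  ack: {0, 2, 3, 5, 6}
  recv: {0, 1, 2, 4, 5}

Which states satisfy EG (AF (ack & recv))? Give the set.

Sat(ack & recv) = {0, 2, 5}
AF (ack & recv): least fixpoint, start Z0 = {0, 2, 5}, add states with every successor in Z. Already a fixed point.
Sat(AF (ack & recv)) = {0, 2, 5}
EG (AF (ack & recv)): greatest fixpoint, start Z0 = {0, 2, 5}, keep only states in Sat with some successor in Z. Z1 = {0, 5}; fixed.
Sat(EG (AF (ack & recv))) = {0, 5}

{0, 5}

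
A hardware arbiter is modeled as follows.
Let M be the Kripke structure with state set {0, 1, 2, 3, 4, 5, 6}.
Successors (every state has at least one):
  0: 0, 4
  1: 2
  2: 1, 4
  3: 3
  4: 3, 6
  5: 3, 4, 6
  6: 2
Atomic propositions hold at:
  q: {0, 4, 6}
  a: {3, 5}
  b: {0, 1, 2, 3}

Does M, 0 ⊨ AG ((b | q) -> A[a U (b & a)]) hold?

Sat(b | q) = {0, 1, 2, 3, 4, 6}
Sat(b & a) = {3}
A[a U (b & a)]: least fixpoint, start Z0 = Sat((b & a)) = {3}, add states in Sat(a) with every successor in Z. Already a fixed point.
Sat(A[a U (b & a)]) = {3}
Sat((b | q) -> A[a U (b & a)]) = {3, 5}
AG ((b | q) -> A[a U (b & a)]): greatest fixpoint, start Z0 = {3, 5}, keep only states in Sat with every successor in Z. Z1 = {3}; fixed.
Sat(AG ((b | q) -> A[a U (b & a)])) = {3}
0 ∉ Sat(AG ((b | q) -> A[a U (b & a)])) = {3}, so the formula does not hold at 0.

No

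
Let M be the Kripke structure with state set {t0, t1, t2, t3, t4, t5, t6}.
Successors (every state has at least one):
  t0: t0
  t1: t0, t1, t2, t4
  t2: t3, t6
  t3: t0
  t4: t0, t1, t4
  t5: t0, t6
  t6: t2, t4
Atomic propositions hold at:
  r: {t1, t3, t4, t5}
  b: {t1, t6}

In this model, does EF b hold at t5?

EF b: least fixpoint, start Z0 = {t1, t6}, add states with some successor in Z. Z1 = {t1, t2, t4, t5, t6}; fixed.
Sat(EF b) = {t1, t2, t4, t5, t6}
t5 ∈ Sat(EF b) = {t1, t2, t4, t5, t6}, so the formula holds at t5.

Yes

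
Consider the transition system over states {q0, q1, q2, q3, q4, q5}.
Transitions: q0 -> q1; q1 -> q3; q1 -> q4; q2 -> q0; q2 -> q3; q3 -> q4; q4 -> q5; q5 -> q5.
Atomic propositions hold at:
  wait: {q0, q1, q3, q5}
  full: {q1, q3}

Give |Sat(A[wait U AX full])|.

Sat(AX full) = {s : every successor in {q1, q3}} = {q0}
A[wait U AX full]: least fixpoint, start Z0 = Sat(AX full) = {q0}, add states in Sat(wait) with every successor in Z. Already a fixed point.
Sat(A[wait U AX full]) = {q0}
|Sat(A[wait U AX full])| = |{q0}| = 1.

1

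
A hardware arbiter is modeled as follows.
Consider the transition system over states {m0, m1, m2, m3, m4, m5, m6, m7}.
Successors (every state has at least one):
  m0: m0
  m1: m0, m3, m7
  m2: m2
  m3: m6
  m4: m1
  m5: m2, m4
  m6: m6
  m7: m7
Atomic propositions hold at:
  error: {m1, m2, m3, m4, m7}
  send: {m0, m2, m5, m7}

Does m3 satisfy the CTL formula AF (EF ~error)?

Yes

Sat(~error) = {m0, m5, m6}
EF ~error: least fixpoint, start Z0 = {m0, m5, m6}, add states with some successor in Z. Z1 = {m0, m1, m3, m5, m6}; Z2 = {m0, m1, m3, m4, m5, m6}; fixed.
Sat(EF ~error) = {m0, m1, m3, m4, m5, m6}
AF (EF ~error): least fixpoint, start Z0 = {m0, m1, m3, m4, m5, m6}, add states with every successor in Z. Already a fixed point.
Sat(AF (EF ~error)) = {m0, m1, m3, m4, m5, m6}
m3 ∈ Sat(AF (EF ~error)) = {m0, m1, m3, m4, m5, m6}, so the formula holds at m3.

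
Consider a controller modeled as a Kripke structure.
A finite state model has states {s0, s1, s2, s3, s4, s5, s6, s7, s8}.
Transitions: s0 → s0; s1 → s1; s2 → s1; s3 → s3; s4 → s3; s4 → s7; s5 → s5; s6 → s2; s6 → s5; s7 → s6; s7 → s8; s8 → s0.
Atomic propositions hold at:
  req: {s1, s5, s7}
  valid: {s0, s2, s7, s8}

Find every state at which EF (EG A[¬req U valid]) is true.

{s0, s4, s7, s8}

Sat(¬req) = {s0, s2, s3, s4, s6, s8}
A[¬req U valid]: least fixpoint, start Z0 = Sat(valid) = {s0, s2, s7, s8}, add states in Sat(¬req) with every successor in Z. Already a fixed point.
Sat(A[¬req U valid]) = {s0, s2, s7, s8}
EG A[¬req U valid]: greatest fixpoint, start Z0 = {s0, s2, s7, s8}, keep only states in Sat with some successor in Z. Z1 = {s0, s7, s8}; fixed.
Sat(EG A[¬req U valid]) = {s0, s7, s8}
EF (EG A[¬req U valid]): least fixpoint, start Z0 = {s0, s7, s8}, add states with some successor in Z. Z1 = {s0, s4, s7, s8}; fixed.
Sat(EF (EG A[¬req U valid])) = {s0, s4, s7, s8}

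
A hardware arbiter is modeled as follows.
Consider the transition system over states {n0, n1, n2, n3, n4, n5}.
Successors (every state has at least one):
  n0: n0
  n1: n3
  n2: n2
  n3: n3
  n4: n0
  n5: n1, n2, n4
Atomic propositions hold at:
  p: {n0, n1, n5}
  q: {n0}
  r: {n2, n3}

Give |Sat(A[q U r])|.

A[q U r]: least fixpoint, start Z0 = Sat(r) = {n2, n3}, add states in Sat(q) with every successor in Z. Already a fixed point.
Sat(A[q U r]) = {n2, n3}
|Sat(A[q U r])| = |{n2, n3}| = 2.

2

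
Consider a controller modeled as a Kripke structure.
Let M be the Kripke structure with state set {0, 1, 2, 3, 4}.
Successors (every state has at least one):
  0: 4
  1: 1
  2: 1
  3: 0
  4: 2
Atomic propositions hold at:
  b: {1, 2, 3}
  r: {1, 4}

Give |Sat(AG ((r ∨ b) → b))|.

2

Sat(r ∨ b) = {1, 2, 3, 4}
Sat((r ∨ b) → b) = {0, 1, 2, 3}
AG ((r ∨ b) → b): greatest fixpoint, start Z0 = {0, 1, 2, 3}, keep only states in Sat with every successor in Z. Z1 = {1, 2, 3}; Z2 = {1, 2}; fixed.
Sat(AG ((r ∨ b) → b)) = {1, 2}
|Sat(AG ((r ∨ b) → b))| = |{1, 2}| = 2.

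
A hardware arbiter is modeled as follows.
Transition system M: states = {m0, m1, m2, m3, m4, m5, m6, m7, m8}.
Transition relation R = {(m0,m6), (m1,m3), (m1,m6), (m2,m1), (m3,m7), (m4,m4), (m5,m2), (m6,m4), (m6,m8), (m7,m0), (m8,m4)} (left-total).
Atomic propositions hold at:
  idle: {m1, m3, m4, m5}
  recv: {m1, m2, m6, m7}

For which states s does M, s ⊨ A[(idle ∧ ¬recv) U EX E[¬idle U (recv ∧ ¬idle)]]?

{m0, m1, m3, m5, m7}

Sat(¬recv) = {m0, m3, m4, m5, m8}
Sat(idle ∧ ¬recv) = {m3, m4, m5}
Sat(¬idle) = {m0, m2, m6, m7, m8}
Sat(recv ∧ ¬idle) = {m2, m6, m7}
E[¬idle U (recv ∧ ¬idle)]: least fixpoint, start Z0 = Sat((recv ∧ ¬idle)) = {m2, m6, m7}, add states in Sat(¬idle) with some successor in Z. Z1 = {m0, m2, m6, m7}; fixed.
Sat(E[¬idle U (recv ∧ ¬idle)]) = {m0, m2, m6, m7}
Sat(EX E[¬idle U (recv ∧ ¬idle)]) = {s : some successor in {m0, m2, m6, m7}} = {m0, m1, m3, m5, m7}
A[(idle ∧ ¬recv) U EX E[¬idle U (recv ∧ ¬idle)]]: least fixpoint, start Z0 = Sat(EX E[¬idle U (recv ∧ ¬idle)]) = {m0, m1, m3, m5, m7}, add states in Sat(idle ∧ ¬recv) with every successor in Z. Already a fixed point.
Sat(A[(idle ∧ ¬recv) U EX E[¬idle U (recv ∧ ¬idle)]]) = {m0, m1, m3, m5, m7}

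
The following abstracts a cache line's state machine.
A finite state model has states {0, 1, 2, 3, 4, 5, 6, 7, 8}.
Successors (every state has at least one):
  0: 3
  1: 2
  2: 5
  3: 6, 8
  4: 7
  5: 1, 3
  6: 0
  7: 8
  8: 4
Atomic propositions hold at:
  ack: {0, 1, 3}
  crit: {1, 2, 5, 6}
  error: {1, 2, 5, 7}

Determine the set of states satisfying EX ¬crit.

Sat(¬crit) = {0, 3, 4, 7, 8}
Sat(EX ¬crit) = {s : some successor in {0, 3, 4, 7, 8}} = {0, 3, 4, 5, 6, 7, 8}

{0, 3, 4, 5, 6, 7, 8}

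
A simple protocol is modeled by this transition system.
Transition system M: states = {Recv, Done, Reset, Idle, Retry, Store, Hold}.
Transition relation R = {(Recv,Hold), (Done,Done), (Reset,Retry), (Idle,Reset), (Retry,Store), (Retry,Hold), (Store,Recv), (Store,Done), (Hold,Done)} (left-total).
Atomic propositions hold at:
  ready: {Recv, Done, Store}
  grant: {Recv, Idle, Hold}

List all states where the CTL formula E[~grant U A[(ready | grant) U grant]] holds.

{Recv, Reset, Idle, Retry, Store, Hold}

Sat(~grant) = {Done, Reset, Retry, Store}
Sat(ready | grant) = {Recv, Done, Idle, Store, Hold}
A[(ready | grant) U grant]: least fixpoint, start Z0 = Sat(grant) = {Recv, Idle, Hold}, add states in Sat(ready | grant) with every successor in Z. Already a fixed point.
Sat(A[(ready | grant) U grant]) = {Recv, Idle, Hold}
E[~grant U A[(ready | grant) U grant]]: least fixpoint, start Z0 = Sat(A[(ready | grant) U grant]) = {Recv, Idle, Hold}, add states in Sat(~grant) with some successor in Z. Z1 = {Recv, Idle, Retry, Store, Hold}; Z2 = {Recv, Reset, Idle, Retry, Store, Hold}; fixed.
Sat(E[~grant U A[(ready | grant) U grant]]) = {Recv, Reset, Idle, Retry, Store, Hold}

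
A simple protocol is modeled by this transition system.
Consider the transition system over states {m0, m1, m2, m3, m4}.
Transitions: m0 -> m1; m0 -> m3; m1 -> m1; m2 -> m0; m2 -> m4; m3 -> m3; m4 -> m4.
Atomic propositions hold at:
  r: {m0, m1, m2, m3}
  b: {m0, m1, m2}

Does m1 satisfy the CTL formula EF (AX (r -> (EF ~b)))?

Sat(~b) = {m3, m4}
EF ~b: least fixpoint, start Z0 = {m3, m4}, add states with some successor in Z. Z1 = {m0, m2, m3, m4}; fixed.
Sat(EF ~b) = {m0, m2, m3, m4}
Sat(r -> (EF ~b)) = {m0, m2, m3, m4}
Sat(AX (r -> (EF ~b))) = {s : every successor in {m0, m2, m3, m4}} = {m2, m3, m4}
EF (AX (r -> (EF ~b))): least fixpoint, start Z0 = {m2, m3, m4}, add states with some successor in Z. Z1 = {m0, m2, m3, m4}; fixed.
Sat(EF (AX (r -> (EF ~b)))) = {m0, m2, m3, m4}
m1 ∉ Sat(EF (AX (r -> (EF ~b)))) = {m0, m2, m3, m4}, so the formula does not hold at m1.

No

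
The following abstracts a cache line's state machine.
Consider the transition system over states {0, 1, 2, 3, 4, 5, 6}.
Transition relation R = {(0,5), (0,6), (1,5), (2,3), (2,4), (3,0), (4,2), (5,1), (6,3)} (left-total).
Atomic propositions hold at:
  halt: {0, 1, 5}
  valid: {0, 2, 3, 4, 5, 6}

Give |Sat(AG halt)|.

AG halt: greatest fixpoint, start Z0 = {0, 1, 5}, keep only states in Sat with every successor in Z. Z1 = {1, 5}; fixed.
Sat(AG halt) = {1, 5}
|Sat(AG halt)| = |{1, 5}| = 2.

2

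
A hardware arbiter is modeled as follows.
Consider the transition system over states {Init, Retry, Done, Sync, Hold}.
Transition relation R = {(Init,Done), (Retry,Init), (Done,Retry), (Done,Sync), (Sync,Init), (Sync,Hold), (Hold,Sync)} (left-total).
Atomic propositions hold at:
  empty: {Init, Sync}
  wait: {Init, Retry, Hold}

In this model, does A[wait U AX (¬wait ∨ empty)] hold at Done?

Sat(¬wait) = {Done, Sync}
Sat(¬wait ∨ empty) = {Init, Done, Sync}
Sat(AX (¬wait ∨ empty)) = {s : every successor in {Init, Done, Sync}} = {Init, Retry, Hold}
A[wait U AX (¬wait ∨ empty)]: least fixpoint, start Z0 = Sat(AX (¬wait ∨ empty)) = {Init, Retry, Hold}, add states in Sat(wait) with every successor in Z. Already a fixed point.
Sat(A[wait U AX (¬wait ∨ empty)]) = {Init, Retry, Hold}
Done ∉ Sat(A[wait U AX (¬wait ∨ empty)]) = {Init, Retry, Hold}, so the formula does not hold at Done.

No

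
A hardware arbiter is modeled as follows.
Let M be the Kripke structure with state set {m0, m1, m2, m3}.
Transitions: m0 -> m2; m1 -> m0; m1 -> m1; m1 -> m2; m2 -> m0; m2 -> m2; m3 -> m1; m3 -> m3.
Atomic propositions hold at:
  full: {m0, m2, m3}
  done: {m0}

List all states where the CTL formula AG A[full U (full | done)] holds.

Sat(full | done) = {m0, m2, m3}
A[full U (full | done)]: least fixpoint, start Z0 = Sat((full | done)) = {m0, m2, m3}, add states in Sat(full) with every successor in Z. Already a fixed point.
Sat(A[full U (full | done)]) = {m0, m2, m3}
AG A[full U (full | done)]: greatest fixpoint, start Z0 = {m0, m2, m3}, keep only states in Sat with every successor in Z. Z1 = {m0, m2}; fixed.
Sat(AG A[full U (full | done)]) = {m0, m2}

{m0, m2}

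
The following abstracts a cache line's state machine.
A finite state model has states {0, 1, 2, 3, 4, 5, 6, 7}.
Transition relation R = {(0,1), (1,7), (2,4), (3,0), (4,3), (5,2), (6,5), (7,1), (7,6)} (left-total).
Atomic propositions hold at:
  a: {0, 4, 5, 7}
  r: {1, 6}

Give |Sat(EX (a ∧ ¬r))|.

4

Sat(¬r) = {0, 2, 3, 4, 5, 7}
Sat(a ∧ ¬r) = {0, 4, 5, 7}
Sat(EX (a ∧ ¬r)) = {s : some successor in {0, 4, 5, 7}} = {1, 2, 3, 6}
|Sat(EX (a ∧ ¬r))| = |{1, 2, 3, 6}| = 4.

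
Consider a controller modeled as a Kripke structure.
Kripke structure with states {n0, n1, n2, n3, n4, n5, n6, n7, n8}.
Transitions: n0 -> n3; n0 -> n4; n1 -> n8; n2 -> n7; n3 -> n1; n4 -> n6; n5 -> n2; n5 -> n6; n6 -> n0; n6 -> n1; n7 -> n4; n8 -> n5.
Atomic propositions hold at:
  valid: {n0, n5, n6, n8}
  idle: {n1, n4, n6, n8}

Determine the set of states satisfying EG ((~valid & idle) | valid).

Sat(~valid) = {n1, n2, n3, n4, n7}
Sat(~valid & idle) = {n1, n4}
Sat((~valid & idle) | valid) = {n0, n1, n4, n5, n6, n8}
EG ((~valid & idle) | valid): greatest fixpoint, start Z0 = {n0, n1, n4, n5, n6, n8}, keep only states in Sat with some successor in Z. Already a fixed point.
Sat(EG ((~valid & idle) | valid)) = {n0, n1, n4, n5, n6, n8}

{n0, n1, n4, n5, n6, n8}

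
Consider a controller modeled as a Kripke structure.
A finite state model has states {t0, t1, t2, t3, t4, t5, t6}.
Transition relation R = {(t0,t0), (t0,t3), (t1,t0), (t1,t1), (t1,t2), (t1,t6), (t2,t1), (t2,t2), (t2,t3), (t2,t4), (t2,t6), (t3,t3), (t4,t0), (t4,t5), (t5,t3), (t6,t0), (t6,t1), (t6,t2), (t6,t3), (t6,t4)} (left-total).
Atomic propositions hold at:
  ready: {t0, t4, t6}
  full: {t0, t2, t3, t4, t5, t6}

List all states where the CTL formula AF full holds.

AF full: least fixpoint, start Z0 = {t0, t2, t3, t4, t5, t6}, add states with every successor in Z. Already a fixed point.
Sat(AF full) = {t0, t2, t3, t4, t5, t6}

{t0, t2, t3, t4, t5, t6}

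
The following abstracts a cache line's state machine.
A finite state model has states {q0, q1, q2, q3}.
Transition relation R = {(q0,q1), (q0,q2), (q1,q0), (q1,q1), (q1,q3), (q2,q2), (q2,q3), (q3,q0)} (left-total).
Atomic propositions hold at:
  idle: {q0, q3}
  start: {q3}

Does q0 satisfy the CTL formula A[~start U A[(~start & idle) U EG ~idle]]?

Yes

Sat(~start) = {q0, q1, q2}
Sat(~start & idle) = {q0}
Sat(~idle) = {q1, q2}
EG ~idle: greatest fixpoint, start Z0 = {q1, q2}, keep only states in Sat with some successor in Z. Already a fixed point.
Sat(EG ~idle) = {q1, q2}
A[(~start & idle) U EG ~idle]: least fixpoint, start Z0 = Sat(EG ~idle) = {q1, q2}, add states in Sat(~start & idle) with every successor in Z. Z1 = {q0, q1, q2}; fixed.
Sat(A[(~start & idle) U EG ~idle]) = {q0, q1, q2}
A[~start U A[(~start & idle) U EG ~idle]]: least fixpoint, start Z0 = Sat(A[(~start & idle) U EG ~idle]) = {q0, q1, q2}, add states in Sat(~start) with every successor in Z. Already a fixed point.
Sat(A[~start U A[(~start & idle) U EG ~idle]]) = {q0, q1, q2}
q0 ∈ Sat(A[~start U A[(~start & idle) U EG ~idle]]) = {q0, q1, q2}, so the formula holds at q0.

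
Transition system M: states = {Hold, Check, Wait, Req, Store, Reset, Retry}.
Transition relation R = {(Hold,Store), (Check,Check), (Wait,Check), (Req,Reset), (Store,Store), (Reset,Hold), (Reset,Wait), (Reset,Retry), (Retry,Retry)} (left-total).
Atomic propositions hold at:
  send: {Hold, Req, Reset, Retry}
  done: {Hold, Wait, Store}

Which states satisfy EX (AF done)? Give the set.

{Hold, Store, Reset}

AF done: least fixpoint, start Z0 = {Hold, Wait, Store}, add states with every successor in Z. Already a fixed point.
Sat(AF done) = {Hold, Wait, Store}
Sat(EX (AF done)) = {s : some successor in {Hold, Wait, Store}} = {Hold, Store, Reset}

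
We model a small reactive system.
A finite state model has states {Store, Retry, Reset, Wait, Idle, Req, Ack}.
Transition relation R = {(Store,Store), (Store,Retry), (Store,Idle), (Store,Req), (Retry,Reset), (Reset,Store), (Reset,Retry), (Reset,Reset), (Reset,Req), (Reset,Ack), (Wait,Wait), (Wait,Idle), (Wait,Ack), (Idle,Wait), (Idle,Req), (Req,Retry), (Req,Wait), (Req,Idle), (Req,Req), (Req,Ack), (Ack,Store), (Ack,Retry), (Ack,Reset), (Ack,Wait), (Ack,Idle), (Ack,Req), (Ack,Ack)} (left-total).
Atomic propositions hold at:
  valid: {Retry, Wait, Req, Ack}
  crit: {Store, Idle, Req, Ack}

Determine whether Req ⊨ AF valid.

AF valid: least fixpoint, start Z0 = {Retry, Wait, Req, Ack}, add states with every successor in Z. Z1 = {Retry, Wait, Idle, Req, Ack}; fixed.
Sat(AF valid) = {Retry, Wait, Idle, Req, Ack}
Req ∈ Sat(AF valid) = {Retry, Wait, Idle, Req, Ack}, so the formula holds at Req.

Yes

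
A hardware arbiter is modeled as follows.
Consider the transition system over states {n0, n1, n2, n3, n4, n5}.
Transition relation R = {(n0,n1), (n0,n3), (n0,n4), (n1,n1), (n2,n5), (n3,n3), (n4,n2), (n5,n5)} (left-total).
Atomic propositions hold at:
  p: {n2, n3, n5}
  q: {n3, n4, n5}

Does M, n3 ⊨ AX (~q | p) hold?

Sat(~q) = {n0, n1, n2}
Sat(~q | p) = {n0, n1, n2, n3, n5}
Sat(AX (~q | p)) = {s : every successor in {n0, n1, n2, n3, n5}} = {n1, n2, n3, n4, n5}
n3 ∈ Sat(AX (~q | p)) = {n1, n2, n3, n4, n5}, so the formula holds at n3.

Yes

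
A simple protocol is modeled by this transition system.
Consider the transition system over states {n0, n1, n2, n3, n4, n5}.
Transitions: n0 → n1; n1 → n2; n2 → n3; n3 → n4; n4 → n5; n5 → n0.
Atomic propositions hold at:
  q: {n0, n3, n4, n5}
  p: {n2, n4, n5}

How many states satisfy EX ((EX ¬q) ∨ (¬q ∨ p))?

5

Sat(¬q) = {n1, n2}
Sat(EX ¬q) = {s : some successor in {n1, n2}} = {n0, n1}
Sat(¬q ∨ p) = {n1, n2, n4, n5}
Sat((EX ¬q) ∨ (¬q ∨ p)) = {n0, n1, n2, n4, n5}
Sat(EX ((EX ¬q) ∨ (¬q ∨ p))) = {s : some successor in {n0, n1, n2, n4, n5}} = {n0, n1, n3, n4, n5}
|Sat(EX ((EX ¬q) ∨ (¬q ∨ p)))| = |{n0, n1, n3, n4, n5}| = 5.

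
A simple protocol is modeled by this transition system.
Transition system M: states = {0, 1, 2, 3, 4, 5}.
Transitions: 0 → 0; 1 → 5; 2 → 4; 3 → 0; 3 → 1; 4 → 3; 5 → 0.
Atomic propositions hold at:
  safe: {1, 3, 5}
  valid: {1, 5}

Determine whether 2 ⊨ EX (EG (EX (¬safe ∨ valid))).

Sat(¬safe) = {0, 2, 4}
Sat(¬safe ∨ valid) = {0, 1, 2, 4, 5}
Sat(EX (¬safe ∨ valid)) = {s : some successor in {0, 1, 2, 4, 5}} = {0, 1, 2, 3, 5}
EG (EX (¬safe ∨ valid)): greatest fixpoint, start Z0 = {0, 1, 2, 3, 5}, keep only states in Sat with some successor in Z. Z1 = {0, 1, 3, 5}; fixed.
Sat(EG (EX (¬safe ∨ valid))) = {0, 1, 3, 5}
Sat(EX (EG (EX (¬safe ∨ valid)))) = {s : some successor in {0, 1, 3, 5}} = {0, 1, 3, 4, 5}
2 ∉ Sat(EX (EG (EX (¬safe ∨ valid)))) = {0, 1, 3, 4, 5}, so the formula does not hold at 2.

No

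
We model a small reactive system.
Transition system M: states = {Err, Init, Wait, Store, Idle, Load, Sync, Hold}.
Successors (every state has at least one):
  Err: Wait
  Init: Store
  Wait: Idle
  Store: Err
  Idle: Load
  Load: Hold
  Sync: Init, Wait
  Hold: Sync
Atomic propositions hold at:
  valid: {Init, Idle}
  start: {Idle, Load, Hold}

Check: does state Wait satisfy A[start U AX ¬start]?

No

Sat(¬start) = {Err, Init, Wait, Store, Sync}
Sat(AX ¬start) = {s : every successor in {Err, Init, Wait, Store, Sync}} = {Err, Init, Store, Sync, Hold}
A[start U AX ¬start]: least fixpoint, start Z0 = Sat(AX ¬start) = {Err, Init, Store, Sync, Hold}, add states in Sat(start) with every successor in Z. Z1 = {Err, Init, Store, Load, Sync, Hold}; Z2 = {Err, Init, Store, Idle, Load, Sync, Hold}; fixed.
Sat(A[start U AX ¬start]) = {Err, Init, Store, Idle, Load, Sync, Hold}
Wait ∉ Sat(A[start U AX ¬start]) = {Err, Init, Store, Idle, Load, Sync, Hold}, so the formula does not hold at Wait.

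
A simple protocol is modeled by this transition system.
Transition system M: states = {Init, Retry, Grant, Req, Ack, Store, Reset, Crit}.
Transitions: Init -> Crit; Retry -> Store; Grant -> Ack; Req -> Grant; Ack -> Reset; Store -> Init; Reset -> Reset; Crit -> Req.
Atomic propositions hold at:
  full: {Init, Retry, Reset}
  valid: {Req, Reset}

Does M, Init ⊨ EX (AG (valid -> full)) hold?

No

Sat(valid -> full) = {Init, Retry, Grant, Ack, Store, Reset, Crit}
AG (valid -> full): greatest fixpoint, start Z0 = {Init, Retry, Grant, Ack, Store, Reset, Crit}, keep only states in Sat with every successor in Z. Z1 = {Init, Retry, Grant, Ack, Store, Reset}; Z2 = {Retry, Grant, Ack, Store, Reset}; Z3 = {Retry, Grant, Ack, Reset}; Z4 = {Grant, Ack, Reset}; fixed.
Sat(AG (valid -> full)) = {Grant, Ack, Reset}
Sat(EX (AG (valid -> full))) = {s : some successor in {Grant, Ack, Reset}} = {Grant, Req, Ack, Reset}
Init ∉ Sat(EX (AG (valid -> full))) = {Grant, Req, Ack, Reset}, so the formula does not hold at Init.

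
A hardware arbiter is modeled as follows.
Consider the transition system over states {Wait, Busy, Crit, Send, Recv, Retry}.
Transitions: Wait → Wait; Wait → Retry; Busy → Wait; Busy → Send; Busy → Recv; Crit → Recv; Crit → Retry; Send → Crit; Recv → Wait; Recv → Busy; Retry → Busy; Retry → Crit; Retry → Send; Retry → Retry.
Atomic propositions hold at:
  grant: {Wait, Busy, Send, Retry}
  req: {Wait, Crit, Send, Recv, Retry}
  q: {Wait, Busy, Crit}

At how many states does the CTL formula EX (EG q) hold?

EG q: greatest fixpoint, start Z0 = {Wait, Busy, Crit}, keep only states in Sat with some successor in Z. Z1 = {Wait, Busy}; fixed.
Sat(EG q) = {Wait, Busy}
Sat(EX (EG q)) = {s : some successor in {Wait, Busy}} = {Wait, Busy, Recv, Retry}
|Sat(EX (EG q))| = |{Wait, Busy, Recv, Retry}| = 4.

4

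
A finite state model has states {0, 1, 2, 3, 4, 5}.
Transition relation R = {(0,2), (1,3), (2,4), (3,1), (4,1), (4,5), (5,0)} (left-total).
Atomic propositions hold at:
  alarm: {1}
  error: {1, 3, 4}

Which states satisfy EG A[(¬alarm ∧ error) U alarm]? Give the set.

{1, 3}

Sat(¬alarm) = {0, 2, 3, 4, 5}
Sat(¬alarm ∧ error) = {3, 4}
A[(¬alarm ∧ error) U alarm]: least fixpoint, start Z0 = Sat(alarm) = {1}, add states in Sat(¬alarm ∧ error) with every successor in Z. Z1 = {1, 3}; fixed.
Sat(A[(¬alarm ∧ error) U alarm]) = {1, 3}
EG A[(¬alarm ∧ error) U alarm]: greatest fixpoint, start Z0 = {1, 3}, keep only states in Sat with some successor in Z. Already a fixed point.
Sat(EG A[(¬alarm ∧ error) U alarm]) = {1, 3}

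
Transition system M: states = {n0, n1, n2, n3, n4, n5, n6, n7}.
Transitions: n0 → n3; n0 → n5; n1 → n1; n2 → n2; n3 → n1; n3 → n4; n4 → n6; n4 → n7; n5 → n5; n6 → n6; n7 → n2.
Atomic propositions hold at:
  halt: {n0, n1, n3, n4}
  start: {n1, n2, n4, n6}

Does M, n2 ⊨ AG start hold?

AG start: greatest fixpoint, start Z0 = {n1, n2, n4, n6}, keep only states in Sat with every successor in Z. Z1 = {n1, n2, n6}; fixed.
Sat(AG start) = {n1, n2, n6}
n2 ∈ Sat(AG start) = {n1, n2, n6}, so the formula holds at n2.

Yes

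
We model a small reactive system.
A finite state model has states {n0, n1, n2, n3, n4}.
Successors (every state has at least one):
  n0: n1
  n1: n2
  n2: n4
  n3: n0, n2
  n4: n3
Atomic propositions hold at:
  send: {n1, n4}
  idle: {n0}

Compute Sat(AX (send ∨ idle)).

{n0, n2}

Sat(send ∨ idle) = {n0, n1, n4}
Sat(AX (send ∨ idle)) = {s : every successor in {n0, n1, n4}} = {n0, n2}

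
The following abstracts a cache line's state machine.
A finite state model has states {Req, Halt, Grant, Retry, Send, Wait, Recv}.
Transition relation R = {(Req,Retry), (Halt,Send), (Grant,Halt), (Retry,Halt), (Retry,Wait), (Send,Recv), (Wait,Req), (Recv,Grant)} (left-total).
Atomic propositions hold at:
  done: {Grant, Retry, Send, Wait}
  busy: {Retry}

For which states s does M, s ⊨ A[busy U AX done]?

Sat(AX done) = {s : every successor in {Grant, Retry, Send, Wait}} = {Req, Halt, Recv}
A[busy U AX done]: least fixpoint, start Z0 = Sat(AX done) = {Req, Halt, Recv}, add states in Sat(busy) with every successor in Z. Already a fixed point.
Sat(A[busy U AX done]) = {Req, Halt, Recv}

{Req, Halt, Recv}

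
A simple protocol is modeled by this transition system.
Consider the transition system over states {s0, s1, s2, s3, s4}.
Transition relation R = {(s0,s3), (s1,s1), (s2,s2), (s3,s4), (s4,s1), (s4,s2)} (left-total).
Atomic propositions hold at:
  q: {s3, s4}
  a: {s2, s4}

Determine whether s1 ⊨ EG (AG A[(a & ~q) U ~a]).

Yes

Sat(~q) = {s0, s1, s2}
Sat(a & ~q) = {s2}
Sat(~a) = {s0, s1, s3}
A[(a & ~q) U ~a]: least fixpoint, start Z0 = Sat(~a) = {s0, s1, s3}, add states in Sat(a & ~q) with every successor in Z. Already a fixed point.
Sat(A[(a & ~q) U ~a]) = {s0, s1, s3}
AG A[(a & ~q) U ~a]: greatest fixpoint, start Z0 = {s0, s1, s3}, keep only states in Sat with every successor in Z. Z1 = {s0, s1}; Z2 = {s1}; fixed.
Sat(AG A[(a & ~q) U ~a]) = {s1}
EG (AG A[(a & ~q) U ~a]): greatest fixpoint, start Z0 = {s1}, keep only states in Sat with some successor in Z. Already a fixed point.
Sat(EG (AG A[(a & ~q) U ~a])) = {s1}
s1 ∈ Sat(EG (AG A[(a & ~q) U ~a])) = {s1}, so the formula holds at s1.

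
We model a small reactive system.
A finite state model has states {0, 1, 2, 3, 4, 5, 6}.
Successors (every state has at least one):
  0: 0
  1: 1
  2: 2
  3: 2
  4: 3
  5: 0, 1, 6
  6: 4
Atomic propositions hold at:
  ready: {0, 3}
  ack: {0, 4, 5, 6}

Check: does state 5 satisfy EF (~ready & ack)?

Yes

Sat(~ready) = {1, 2, 4, 5, 6}
Sat(~ready & ack) = {4, 5, 6}
EF (~ready & ack): least fixpoint, start Z0 = {4, 5, 6}, add states with some successor in Z. Already a fixed point.
Sat(EF (~ready & ack)) = {4, 5, 6}
5 ∈ Sat(EF (~ready & ack)) = {4, 5, 6}, so the formula holds at 5.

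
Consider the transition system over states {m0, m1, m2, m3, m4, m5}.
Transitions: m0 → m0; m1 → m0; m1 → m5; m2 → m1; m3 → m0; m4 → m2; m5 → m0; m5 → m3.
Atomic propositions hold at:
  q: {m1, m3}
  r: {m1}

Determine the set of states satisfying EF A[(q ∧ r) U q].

{m1, m2, m3, m4, m5}

Sat(q ∧ r) = {m1}
A[(q ∧ r) U q]: least fixpoint, start Z0 = Sat(q) = {m1, m3}, add states in Sat(q ∧ r) with every successor in Z. Already a fixed point.
Sat(A[(q ∧ r) U q]) = {m1, m3}
EF A[(q ∧ r) U q]: least fixpoint, start Z0 = {m1, m3}, add states with some successor in Z. Z1 = {m1, m2, m3, m5}; Z2 = {m1, m2, m3, m4, m5}; fixed.
Sat(EF A[(q ∧ r) U q]) = {m1, m2, m3, m4, m5}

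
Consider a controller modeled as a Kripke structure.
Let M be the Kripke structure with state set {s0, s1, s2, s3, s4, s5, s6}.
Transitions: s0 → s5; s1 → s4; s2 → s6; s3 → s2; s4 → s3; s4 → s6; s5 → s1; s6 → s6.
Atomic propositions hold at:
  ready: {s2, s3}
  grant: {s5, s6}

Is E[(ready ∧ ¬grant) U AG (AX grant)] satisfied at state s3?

Yes

Sat(¬grant) = {s0, s1, s2, s3, s4}
Sat(ready ∧ ¬grant) = {s2, s3}
Sat(AX grant) = {s : every successor in {s5, s6}} = {s0, s2, s6}
AG (AX grant): greatest fixpoint, start Z0 = {s0, s2, s6}, keep only states in Sat with every successor in Z. Z1 = {s2, s6}; fixed.
Sat(AG (AX grant)) = {s2, s6}
E[(ready ∧ ¬grant) U AG (AX grant)]: least fixpoint, start Z0 = Sat(AG (AX grant)) = {s2, s6}, add states in Sat(ready ∧ ¬grant) with some successor in Z. Z1 = {s2, s3, s6}; fixed.
Sat(E[(ready ∧ ¬grant) U AG (AX grant)]) = {s2, s3, s6}
s3 ∈ Sat(E[(ready ∧ ¬grant) U AG (AX grant)]) = {s2, s3, s6}, so the formula holds at s3.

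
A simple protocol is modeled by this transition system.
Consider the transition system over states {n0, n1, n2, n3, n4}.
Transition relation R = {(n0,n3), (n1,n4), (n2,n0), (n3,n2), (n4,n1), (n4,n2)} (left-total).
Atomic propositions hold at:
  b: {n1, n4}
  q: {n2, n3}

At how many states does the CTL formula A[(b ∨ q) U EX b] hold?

Sat(b ∨ q) = {n1, n2, n3, n4}
Sat(EX b) = {s : some successor in {n1, n4}} = {n1, n4}
A[(b ∨ q) U EX b]: least fixpoint, start Z0 = Sat(EX b) = {n1, n4}, add states in Sat(b ∨ q) with every successor in Z. Already a fixed point.
Sat(A[(b ∨ q) U EX b]) = {n1, n4}
|Sat(A[(b ∨ q) U EX b])| = |{n1, n4}| = 2.

2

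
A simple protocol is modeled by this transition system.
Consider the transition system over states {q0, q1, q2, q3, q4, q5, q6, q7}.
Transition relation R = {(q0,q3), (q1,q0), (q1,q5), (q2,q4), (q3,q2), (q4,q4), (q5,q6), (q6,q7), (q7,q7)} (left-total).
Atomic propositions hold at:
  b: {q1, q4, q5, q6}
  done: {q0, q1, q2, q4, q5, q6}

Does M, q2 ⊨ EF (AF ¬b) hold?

Yes

Sat(¬b) = {q0, q2, q3, q7}
AF ¬b: least fixpoint, start Z0 = {q0, q2, q3, q7}, add states with every successor in Z. Z1 = {q0, q2, q3, q6, q7}; Z2 = {q0, q2, q3, q5, q6, q7}; Z3 = {q0, q1, q2, q3, q5, q6, q7}; fixed.
Sat(AF ¬b) = {q0, q1, q2, q3, q5, q6, q7}
EF (AF ¬b): least fixpoint, start Z0 = {q0, q1, q2, q3, q5, q6, q7}, add states with some successor in Z. Already a fixed point.
Sat(EF (AF ¬b)) = {q0, q1, q2, q3, q5, q6, q7}
q2 ∈ Sat(EF (AF ¬b)) = {q0, q1, q2, q3, q5, q6, q7}, so the formula holds at q2.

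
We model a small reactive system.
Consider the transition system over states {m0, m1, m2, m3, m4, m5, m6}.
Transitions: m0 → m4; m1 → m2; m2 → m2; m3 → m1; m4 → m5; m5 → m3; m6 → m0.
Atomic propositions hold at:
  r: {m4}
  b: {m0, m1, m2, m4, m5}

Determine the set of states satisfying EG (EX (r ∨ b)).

Sat(r ∨ b) = {m0, m1, m2, m4, m5}
Sat(EX (r ∨ b)) = {s : some successor in {m0, m1, m2, m4, m5}} = {m0, m1, m2, m3, m4, m6}
EG (EX (r ∨ b)): greatest fixpoint, start Z0 = {m0, m1, m2, m3, m4, m6}, keep only states in Sat with some successor in Z. Z1 = {m0, m1, m2, m3, m6}; Z2 = {m1, m2, m3, m6}; Z3 = {m1, m2, m3}; fixed.
Sat(EG (EX (r ∨ b))) = {m1, m2, m3}

{m1, m2, m3}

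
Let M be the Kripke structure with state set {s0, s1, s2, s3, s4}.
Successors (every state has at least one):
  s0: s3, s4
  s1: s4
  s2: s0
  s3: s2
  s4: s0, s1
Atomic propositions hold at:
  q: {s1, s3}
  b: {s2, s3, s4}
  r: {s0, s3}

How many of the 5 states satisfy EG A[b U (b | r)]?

4

Sat(b | r) = {s0, s2, s3, s4}
A[b U (b | r)]: least fixpoint, start Z0 = Sat((b | r)) = {s0, s2, s3, s4}, add states in Sat(b) with every successor in Z. Already a fixed point.
Sat(A[b U (b | r)]) = {s0, s2, s3, s4}
EG A[b U (b | r)]: greatest fixpoint, start Z0 = {s0, s2, s3, s4}, keep only states in Sat with some successor in Z. Already a fixed point.
Sat(EG A[b U (b | r)]) = {s0, s2, s3, s4}
|Sat(EG A[b U (b | r)])| = |{s0, s2, s3, s4}| = 4.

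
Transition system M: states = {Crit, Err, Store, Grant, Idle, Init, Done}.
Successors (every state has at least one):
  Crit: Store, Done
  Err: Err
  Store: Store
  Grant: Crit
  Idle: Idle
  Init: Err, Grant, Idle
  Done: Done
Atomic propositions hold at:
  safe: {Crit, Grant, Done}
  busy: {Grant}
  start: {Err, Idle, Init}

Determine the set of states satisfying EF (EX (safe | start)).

Sat(safe | start) = {Crit, Err, Grant, Idle, Init, Done}
Sat(EX (safe | start)) = {s : some successor in {Crit, Err, Grant, Idle, Init, Done}} = {Crit, Err, Grant, Idle, Init, Done}
EF (EX (safe | start)): least fixpoint, start Z0 = {Crit, Err, Grant, Idle, Init, Done}, add states with some successor in Z. Already a fixed point.
Sat(EF (EX (safe | start))) = {Crit, Err, Grant, Idle, Init, Done}

{Crit, Err, Grant, Idle, Init, Done}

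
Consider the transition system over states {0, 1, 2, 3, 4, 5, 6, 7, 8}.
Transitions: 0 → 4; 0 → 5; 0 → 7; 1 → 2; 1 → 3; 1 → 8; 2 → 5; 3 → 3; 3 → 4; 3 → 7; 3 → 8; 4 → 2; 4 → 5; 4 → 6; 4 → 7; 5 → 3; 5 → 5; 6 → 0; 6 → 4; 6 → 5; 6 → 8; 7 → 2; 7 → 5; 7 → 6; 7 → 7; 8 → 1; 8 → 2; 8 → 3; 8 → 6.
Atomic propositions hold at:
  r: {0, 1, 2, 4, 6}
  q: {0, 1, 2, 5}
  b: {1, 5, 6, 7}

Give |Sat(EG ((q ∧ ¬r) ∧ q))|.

1

Sat(¬r) = {3, 5, 7, 8}
Sat(q ∧ ¬r) = {5}
Sat((q ∧ ¬r) ∧ q) = {5}
EG ((q ∧ ¬r) ∧ q): greatest fixpoint, start Z0 = {5}, keep only states in Sat with some successor in Z. Already a fixed point.
Sat(EG ((q ∧ ¬r) ∧ q)) = {5}
|Sat(EG ((q ∧ ¬r) ∧ q))| = |{5}| = 1.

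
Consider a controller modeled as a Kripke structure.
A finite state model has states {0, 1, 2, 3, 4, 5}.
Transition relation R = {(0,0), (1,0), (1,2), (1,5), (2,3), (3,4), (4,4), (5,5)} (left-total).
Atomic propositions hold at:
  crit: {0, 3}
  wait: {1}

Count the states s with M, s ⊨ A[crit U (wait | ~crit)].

5

Sat(~crit) = {1, 2, 4, 5}
Sat(wait | ~crit) = {1, 2, 4, 5}
A[crit U (wait | ~crit)]: least fixpoint, start Z0 = Sat((wait | ~crit)) = {1, 2, 4, 5}, add states in Sat(crit) with every successor in Z. Z1 = {1, 2, 3, 4, 5}; fixed.
Sat(A[crit U (wait | ~crit)]) = {1, 2, 3, 4, 5}
|Sat(A[crit U (wait | ~crit)])| = |{1, 2, 3, 4, 5}| = 5.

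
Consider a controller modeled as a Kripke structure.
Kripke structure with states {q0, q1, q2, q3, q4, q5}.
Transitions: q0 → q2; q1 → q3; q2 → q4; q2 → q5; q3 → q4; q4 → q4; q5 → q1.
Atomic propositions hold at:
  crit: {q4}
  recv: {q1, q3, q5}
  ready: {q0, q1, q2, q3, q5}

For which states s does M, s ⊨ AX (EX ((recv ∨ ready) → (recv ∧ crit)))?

{q0, q1, q3, q4}

Sat(recv ∨ ready) = {q0, q1, q2, q3, q5}
Sat(recv ∧ crit) = ∅
Sat((recv ∨ ready) → (recv ∧ crit)) = {q4}
Sat(EX ((recv ∨ ready) → (recv ∧ crit))) = {s : some successor in {q4}} = {q2, q3, q4}
Sat(AX (EX ((recv ∨ ready) → (recv ∧ crit)))) = {s : every successor in {q2, q3, q4}} = {q0, q1, q3, q4}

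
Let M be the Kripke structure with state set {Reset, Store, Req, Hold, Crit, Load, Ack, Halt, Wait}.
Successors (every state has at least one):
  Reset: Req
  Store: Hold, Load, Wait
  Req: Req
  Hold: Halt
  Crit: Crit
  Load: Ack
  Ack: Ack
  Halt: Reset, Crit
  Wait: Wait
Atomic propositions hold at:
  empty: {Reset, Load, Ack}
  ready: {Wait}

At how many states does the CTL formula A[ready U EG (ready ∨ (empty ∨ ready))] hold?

3

Sat(empty ∨ ready) = {Reset, Load, Ack, Wait}
Sat(ready ∨ (empty ∨ ready)) = {Reset, Load, Ack, Wait}
EG (ready ∨ (empty ∨ ready)): greatest fixpoint, start Z0 = {Reset, Load, Ack, Wait}, keep only states in Sat with some successor in Z. Z1 = {Load, Ack, Wait}; fixed.
Sat(EG (ready ∨ (empty ∨ ready))) = {Load, Ack, Wait}
A[ready U EG (ready ∨ (empty ∨ ready))]: least fixpoint, start Z0 = Sat(EG (ready ∨ (empty ∨ ready))) = {Load, Ack, Wait}, add states in Sat(ready) with every successor in Z. Already a fixed point.
Sat(A[ready U EG (ready ∨ (empty ∨ ready))]) = {Load, Ack, Wait}
|Sat(A[ready U EG (ready ∨ (empty ∨ ready))])| = |{Load, Ack, Wait}| = 3.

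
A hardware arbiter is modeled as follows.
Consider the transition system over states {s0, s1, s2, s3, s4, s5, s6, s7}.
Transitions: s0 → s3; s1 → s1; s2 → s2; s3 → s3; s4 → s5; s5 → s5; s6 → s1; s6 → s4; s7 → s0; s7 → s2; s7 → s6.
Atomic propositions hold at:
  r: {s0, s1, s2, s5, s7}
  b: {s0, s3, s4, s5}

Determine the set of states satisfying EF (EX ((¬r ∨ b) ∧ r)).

{s4, s5, s6, s7}

Sat(¬r) = {s3, s4, s6}
Sat(¬r ∨ b) = {s0, s3, s4, s5, s6}
Sat((¬r ∨ b) ∧ r) = {s0, s5}
Sat(EX ((¬r ∨ b) ∧ r)) = {s : some successor in {s0, s5}} = {s4, s5, s7}
EF (EX ((¬r ∨ b) ∧ r)): least fixpoint, start Z0 = {s4, s5, s7}, add states with some successor in Z. Z1 = {s4, s5, s6, s7}; fixed.
Sat(EF (EX ((¬r ∨ b) ∧ r))) = {s4, s5, s6, s7}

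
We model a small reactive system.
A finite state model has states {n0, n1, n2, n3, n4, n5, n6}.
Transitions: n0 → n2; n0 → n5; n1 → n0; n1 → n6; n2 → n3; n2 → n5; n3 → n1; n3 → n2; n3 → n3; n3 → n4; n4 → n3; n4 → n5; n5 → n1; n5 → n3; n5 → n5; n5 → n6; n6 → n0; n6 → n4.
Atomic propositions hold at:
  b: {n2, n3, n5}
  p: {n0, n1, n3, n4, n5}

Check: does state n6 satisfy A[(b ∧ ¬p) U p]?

No

Sat(¬p) = {n2, n6}
Sat(b ∧ ¬p) = {n2}
A[(b ∧ ¬p) U p]: least fixpoint, start Z0 = Sat(p) = {n0, n1, n3, n4, n5}, add states in Sat(b ∧ ¬p) with every successor in Z. Z1 = {n0, n1, n2, n3, n4, n5}; fixed.
Sat(A[(b ∧ ¬p) U p]) = {n0, n1, n2, n3, n4, n5}
n6 ∉ Sat(A[(b ∧ ¬p) U p]) = {n0, n1, n2, n3, n4, n5}, so the formula does not hold at n6.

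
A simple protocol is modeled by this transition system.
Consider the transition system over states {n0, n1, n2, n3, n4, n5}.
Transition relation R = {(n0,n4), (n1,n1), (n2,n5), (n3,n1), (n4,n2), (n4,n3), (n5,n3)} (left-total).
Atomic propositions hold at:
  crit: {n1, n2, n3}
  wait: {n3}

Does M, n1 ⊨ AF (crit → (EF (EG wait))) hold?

EG wait: greatest fixpoint, start Z0 = {n3}, keep only states in Sat with some successor in Z. Z1 = ∅; fixed.
Sat(EG wait) = ∅
EF (EG wait): least fixpoint, start Z0 = ∅, add states with some successor in Z. Already a fixed point.
Sat(EF (EG wait)) = ∅
Sat(crit → (EF (EG wait))) = {n0, n4, n5}
AF (crit → (EF (EG wait))): least fixpoint, start Z0 = {n0, n4, n5}, add states with every successor in Z. Z1 = {n0, n2, n4, n5}; fixed.
Sat(AF (crit → (EF (EG wait)))) = {n0, n2, n4, n5}
n1 ∉ Sat(AF (crit → (EF (EG wait)))) = {n0, n2, n4, n5}, so the formula does not hold at n1.

No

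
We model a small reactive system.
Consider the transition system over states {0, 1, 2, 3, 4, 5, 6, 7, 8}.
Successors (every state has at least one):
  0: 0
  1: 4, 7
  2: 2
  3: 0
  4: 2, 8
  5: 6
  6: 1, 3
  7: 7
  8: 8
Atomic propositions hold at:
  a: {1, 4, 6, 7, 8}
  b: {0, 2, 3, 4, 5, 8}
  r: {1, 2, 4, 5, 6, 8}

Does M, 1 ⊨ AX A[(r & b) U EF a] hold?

Yes

Sat(r & b) = {2, 4, 5, 8}
EF a: least fixpoint, start Z0 = {1, 4, 6, 7, 8}, add states with some successor in Z. Z1 = {1, 4, 5, 6, 7, 8}; fixed.
Sat(EF a) = {1, 4, 5, 6, 7, 8}
A[(r & b) U EF a]: least fixpoint, start Z0 = Sat(EF a) = {1, 4, 5, 6, 7, 8}, add states in Sat(r & b) with every successor in Z. Already a fixed point.
Sat(A[(r & b) U EF a]) = {1, 4, 5, 6, 7, 8}
Sat(AX A[(r & b) U EF a]) = {s : every successor in {1, 4, 5, 6, 7, 8}} = {1, 5, 7, 8}
1 ∈ Sat(AX A[(r & b) U EF a]) = {1, 5, 7, 8}, so the formula holds at 1.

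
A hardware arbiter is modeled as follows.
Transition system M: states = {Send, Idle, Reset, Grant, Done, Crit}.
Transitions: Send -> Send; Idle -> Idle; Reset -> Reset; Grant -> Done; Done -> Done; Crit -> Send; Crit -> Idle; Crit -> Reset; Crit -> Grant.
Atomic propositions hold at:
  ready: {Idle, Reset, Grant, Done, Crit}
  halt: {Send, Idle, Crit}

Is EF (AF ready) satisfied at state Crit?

Yes

AF ready: least fixpoint, start Z0 = {Idle, Reset, Grant, Done, Crit}, add states with every successor in Z. Already a fixed point.
Sat(AF ready) = {Idle, Reset, Grant, Done, Crit}
EF (AF ready): least fixpoint, start Z0 = {Idle, Reset, Grant, Done, Crit}, add states with some successor in Z. Already a fixed point.
Sat(EF (AF ready)) = {Idle, Reset, Grant, Done, Crit}
Crit ∈ Sat(EF (AF ready)) = {Idle, Reset, Grant, Done, Crit}, so the formula holds at Crit.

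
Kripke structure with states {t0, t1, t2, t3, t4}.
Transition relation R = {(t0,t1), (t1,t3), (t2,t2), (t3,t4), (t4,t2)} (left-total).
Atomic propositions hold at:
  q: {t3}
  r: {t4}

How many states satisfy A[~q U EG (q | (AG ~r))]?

Sat(~q) = {t0, t1, t2, t4}
Sat(~r) = {t0, t1, t2, t3}
AG ~r: greatest fixpoint, start Z0 = {t0, t1, t2, t3}, keep only states in Sat with every successor in Z. Z1 = {t0, t1, t2}; Z2 = {t0, t2}; Z3 = {t2}; fixed.
Sat(AG ~r) = {t2}
Sat(q | (AG ~r)) = {t2, t3}
EG (q | (AG ~r)): greatest fixpoint, start Z0 = {t2, t3}, keep only states in Sat with some successor in Z. Z1 = {t2}; fixed.
Sat(EG (q | (AG ~r))) = {t2}
A[~q U EG (q | (AG ~r))]: least fixpoint, start Z0 = Sat(EG (q | (AG ~r))) = {t2}, add states in Sat(~q) with every successor in Z. Z1 = {t2, t4}; fixed.
Sat(A[~q U EG (q | (AG ~r))]) = {t2, t4}
|Sat(A[~q U EG (q | (AG ~r))])| = |{t2, t4}| = 2.

2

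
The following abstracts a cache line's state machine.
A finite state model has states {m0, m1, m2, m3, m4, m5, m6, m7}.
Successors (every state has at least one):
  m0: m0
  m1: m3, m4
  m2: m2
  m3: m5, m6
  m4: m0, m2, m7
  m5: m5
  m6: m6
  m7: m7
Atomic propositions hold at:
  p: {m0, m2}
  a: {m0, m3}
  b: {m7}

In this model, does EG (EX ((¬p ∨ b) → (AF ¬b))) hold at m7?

Sat(¬p) = {m1, m3, m4, m5, m6, m7}
Sat(¬p ∨ b) = {m1, m3, m4, m5, m6, m7}
Sat(¬b) = {m0, m1, m2, m3, m4, m5, m6}
AF ¬b: least fixpoint, start Z0 = {m0, m1, m2, m3, m4, m5, m6}, add states with every successor in Z. Already a fixed point.
Sat(AF ¬b) = {m0, m1, m2, m3, m4, m5, m6}
Sat((¬p ∨ b) → (AF ¬b)) = {m0, m1, m2, m3, m4, m5, m6}
Sat(EX ((¬p ∨ b) → (AF ¬b))) = {s : some successor in {m0, m1, m2, m3, m4, m5, m6}} = {m0, m1, m2, m3, m4, m5, m6}
EG (EX ((¬p ∨ b) → (AF ¬b))): greatest fixpoint, start Z0 = {m0, m1, m2, m3, m4, m5, m6}, keep only states in Sat with some successor in Z. Already a fixed point.
Sat(EG (EX ((¬p ∨ b) → (AF ¬b)))) = {m0, m1, m2, m3, m4, m5, m6}
m7 ∉ Sat(EG (EX ((¬p ∨ b) → (AF ¬b)))) = {m0, m1, m2, m3, m4, m5, m6}, so the formula does not hold at m7.

No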